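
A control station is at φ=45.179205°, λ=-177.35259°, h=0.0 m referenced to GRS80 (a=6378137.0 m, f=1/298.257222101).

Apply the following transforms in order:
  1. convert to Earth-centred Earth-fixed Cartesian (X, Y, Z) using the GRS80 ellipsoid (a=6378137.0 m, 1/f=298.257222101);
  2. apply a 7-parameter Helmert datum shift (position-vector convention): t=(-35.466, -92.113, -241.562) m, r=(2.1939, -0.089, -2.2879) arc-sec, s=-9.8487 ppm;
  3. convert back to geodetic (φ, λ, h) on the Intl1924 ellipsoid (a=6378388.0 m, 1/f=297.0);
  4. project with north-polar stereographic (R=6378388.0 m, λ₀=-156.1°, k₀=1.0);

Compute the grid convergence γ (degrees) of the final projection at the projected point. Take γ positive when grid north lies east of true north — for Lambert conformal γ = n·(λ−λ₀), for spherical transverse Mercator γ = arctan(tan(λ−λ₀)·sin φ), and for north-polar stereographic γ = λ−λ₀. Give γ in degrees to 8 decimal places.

-21.25146836

start: φ=45.179205°, λ=-177.352590°, h=0.000 m
→ ECEF (a=6378137.000, f=1/298.257222101): X=-4498679.7552, Y=-208014.1495, Z=4501408.8778
→ Helmert 7p (PV): X=-4498675.1646, Y=-208102.1927, Z=4501118.8292
→ geod (Bowring, a=6378388.000): φ=45.17819073°, λ=-177.35146836°, h=-411.2069 m
→ into stereo (λ₀=-156.1°): φ=45.17819073°, λ−λ₀=-21.25146836°
convergence γ = -21.25146836°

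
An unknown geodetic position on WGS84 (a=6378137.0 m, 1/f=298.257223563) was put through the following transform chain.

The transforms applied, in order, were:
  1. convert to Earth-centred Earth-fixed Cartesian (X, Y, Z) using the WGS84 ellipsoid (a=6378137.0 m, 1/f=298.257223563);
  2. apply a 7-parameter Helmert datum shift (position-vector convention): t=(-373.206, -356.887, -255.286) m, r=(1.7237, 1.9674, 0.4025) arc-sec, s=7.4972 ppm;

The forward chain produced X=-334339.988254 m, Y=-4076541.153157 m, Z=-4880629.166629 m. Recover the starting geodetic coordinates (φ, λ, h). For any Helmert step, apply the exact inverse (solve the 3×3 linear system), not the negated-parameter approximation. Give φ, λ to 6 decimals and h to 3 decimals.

start: X=-334339.9883, Y=-4076541.1532, Z=-4880629.1666 m
→ Helmert⁻¹: X=-333925.6832, Y=-4076193.8382, Z=-4880306.4132
→ geod (Bowring, a=6378137.000): φ=-50.22523500°, λ=-94.68326700°, h=1888.2900 m

φ=-50.225235°, λ=-94.683267°, h=1888.290 m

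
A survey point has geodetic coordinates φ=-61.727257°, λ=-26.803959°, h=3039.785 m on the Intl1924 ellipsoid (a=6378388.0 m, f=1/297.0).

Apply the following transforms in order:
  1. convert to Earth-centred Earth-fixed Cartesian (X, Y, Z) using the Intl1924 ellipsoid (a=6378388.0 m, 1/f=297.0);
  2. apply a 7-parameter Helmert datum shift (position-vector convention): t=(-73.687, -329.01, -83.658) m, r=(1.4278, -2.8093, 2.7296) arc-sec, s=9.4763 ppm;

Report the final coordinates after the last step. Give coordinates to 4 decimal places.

X=2705017.2771 m, Y=-1366881.2073 m, Z=-5597090.6118 m

start: φ=-61.727257°, λ=-26.803959°, h=3039.785 m
→ ECEF (a=6378388.000, f=1/297.0): X=2704971.0149, Y=-1366613.7870, Z=-5596981.2968
→ Helmert 7p (PV): X=2705017.2771, Y=-1366881.2073, Z=-5597090.6118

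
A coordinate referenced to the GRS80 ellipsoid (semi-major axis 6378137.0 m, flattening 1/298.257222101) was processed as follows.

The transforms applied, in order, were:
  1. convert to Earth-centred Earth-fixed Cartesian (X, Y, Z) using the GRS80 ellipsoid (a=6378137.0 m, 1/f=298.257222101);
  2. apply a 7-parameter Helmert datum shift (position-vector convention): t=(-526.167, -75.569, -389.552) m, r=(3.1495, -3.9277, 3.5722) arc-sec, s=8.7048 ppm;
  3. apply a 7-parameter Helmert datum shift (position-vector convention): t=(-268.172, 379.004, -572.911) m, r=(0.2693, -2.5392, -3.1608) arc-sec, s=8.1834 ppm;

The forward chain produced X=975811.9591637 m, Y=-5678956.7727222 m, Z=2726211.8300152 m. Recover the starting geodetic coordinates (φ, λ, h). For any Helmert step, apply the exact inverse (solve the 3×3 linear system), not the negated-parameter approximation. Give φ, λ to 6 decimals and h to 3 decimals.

φ=25.475711°, λ=-80.242038°, h=1046.375 m

start: X=975811.9592, Y=-5678956.7727, Z=2726211.8300 m
→ Helmert⁻¹: X=976192.7401, Y=-5679270.7816, Z=2726757.8244
→ Helmert⁻¹: X=976663.9824, Y=-5679121.0491, Z=2727191.7553
→ geod (Bowring, a=6378137.000): φ=25.47571100°, λ=-80.24203800°, h=1046.3750 m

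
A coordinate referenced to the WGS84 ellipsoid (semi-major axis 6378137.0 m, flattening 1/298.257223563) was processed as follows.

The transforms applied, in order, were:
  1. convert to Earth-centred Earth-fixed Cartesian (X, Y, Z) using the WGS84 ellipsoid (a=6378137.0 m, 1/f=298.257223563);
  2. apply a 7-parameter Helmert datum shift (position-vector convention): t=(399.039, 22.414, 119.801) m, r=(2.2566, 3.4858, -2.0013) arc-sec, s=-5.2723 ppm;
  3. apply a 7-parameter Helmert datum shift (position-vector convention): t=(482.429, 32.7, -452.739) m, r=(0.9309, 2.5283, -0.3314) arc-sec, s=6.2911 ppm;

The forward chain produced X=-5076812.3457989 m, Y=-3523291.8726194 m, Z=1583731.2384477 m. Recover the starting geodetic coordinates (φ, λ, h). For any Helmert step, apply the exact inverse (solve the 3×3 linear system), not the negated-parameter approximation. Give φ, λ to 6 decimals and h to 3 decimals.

start: X=-5076812.3458, Y=-3523291.8726, Z=1583731.2384 m
→ Helmert⁻¹: X=-5077276.5900, Y=-3523303.4153, Z=1584127.6774
→ Helmert⁻¹: X=-5077694.9828, Y=-3523376.3431, Z=1583968.9635
→ geod (Bowring, a=6378137.000): φ=14.46768900°, λ=-145.24349500°, h=3322.4820 m

φ=14.467689°, λ=-145.243495°, h=3322.482 m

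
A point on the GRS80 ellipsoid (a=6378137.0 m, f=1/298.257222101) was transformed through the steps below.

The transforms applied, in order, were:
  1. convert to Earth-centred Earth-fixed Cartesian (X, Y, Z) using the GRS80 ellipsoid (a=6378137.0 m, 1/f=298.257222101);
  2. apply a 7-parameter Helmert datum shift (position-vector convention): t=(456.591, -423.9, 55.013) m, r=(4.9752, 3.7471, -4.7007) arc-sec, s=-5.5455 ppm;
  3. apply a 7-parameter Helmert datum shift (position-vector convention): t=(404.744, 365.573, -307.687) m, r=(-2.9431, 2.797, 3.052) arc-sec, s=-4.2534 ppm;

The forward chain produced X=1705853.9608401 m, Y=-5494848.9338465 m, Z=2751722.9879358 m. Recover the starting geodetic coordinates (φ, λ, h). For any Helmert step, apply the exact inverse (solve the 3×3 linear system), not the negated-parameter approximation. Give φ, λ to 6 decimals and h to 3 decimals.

start: X=1705853.9608, Y=-5494848.9338, Z=2751722.9879 m
→ Helmert⁻¹: X=1705337.8419, Y=-5495302.3802, Z=2751987.0953
→ Helmert⁻¹: X=1704965.9339, Y=-5494803.7145, Z=2752110.8535
→ geod (Bowring, a=6378137.000): φ=25.71456000°, λ=-72.76156500°, h=3470.0570 m

φ=25.714560°, λ=-72.761565°, h=3470.057 m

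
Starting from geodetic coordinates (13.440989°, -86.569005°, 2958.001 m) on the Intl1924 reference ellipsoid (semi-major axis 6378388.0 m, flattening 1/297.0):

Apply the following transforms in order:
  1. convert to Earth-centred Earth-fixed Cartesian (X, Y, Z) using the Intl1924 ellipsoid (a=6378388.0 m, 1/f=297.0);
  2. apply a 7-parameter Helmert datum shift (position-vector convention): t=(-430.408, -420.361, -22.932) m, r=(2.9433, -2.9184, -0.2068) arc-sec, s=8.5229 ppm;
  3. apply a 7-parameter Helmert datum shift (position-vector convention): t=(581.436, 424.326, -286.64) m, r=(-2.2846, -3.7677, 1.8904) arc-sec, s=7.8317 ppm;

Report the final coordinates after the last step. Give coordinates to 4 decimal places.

X=371667.4902 m, Y=-6196659.2784 m, Z=1473311.2285 m

start: φ=13.440989°, λ=-86.569005°, h=2958.001 m
→ ECEF (a=6378388.000, f=1/297.0): X=371507.5724, Y=-6196560.2185, Z=1473604.4500
→ Helmert 7p (PV): X=371053.2681, Y=-6197054.7924, Z=1473510.9111
→ Helmert 7p (PV): X=371667.4902, Y=-6196659.2784, Z=1473311.2285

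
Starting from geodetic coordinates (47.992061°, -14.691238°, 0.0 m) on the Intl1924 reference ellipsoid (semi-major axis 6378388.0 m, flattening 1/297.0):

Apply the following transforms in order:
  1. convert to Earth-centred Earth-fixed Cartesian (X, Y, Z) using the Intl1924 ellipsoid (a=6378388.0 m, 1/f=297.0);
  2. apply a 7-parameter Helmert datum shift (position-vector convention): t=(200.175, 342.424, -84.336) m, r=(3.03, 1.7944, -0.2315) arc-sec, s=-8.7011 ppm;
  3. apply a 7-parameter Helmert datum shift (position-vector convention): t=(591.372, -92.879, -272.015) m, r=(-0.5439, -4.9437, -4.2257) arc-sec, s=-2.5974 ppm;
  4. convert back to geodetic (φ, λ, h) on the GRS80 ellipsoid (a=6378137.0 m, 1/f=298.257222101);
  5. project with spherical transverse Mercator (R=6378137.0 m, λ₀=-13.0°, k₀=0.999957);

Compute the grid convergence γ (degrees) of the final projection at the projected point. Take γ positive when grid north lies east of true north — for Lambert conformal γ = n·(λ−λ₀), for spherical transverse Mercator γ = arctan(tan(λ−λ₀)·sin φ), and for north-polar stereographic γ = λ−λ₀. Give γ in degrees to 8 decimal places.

-1.25395087

start: φ=47.992061°, λ=-14.691238°, h=0.000 m
→ ECEF (a=6378388.000, f=1/297.0): X=4136759.5582, Y=-1084582.4243, Z=4716373.8601
→ Helmert 7p (PV): X=4136963.5513, Y=-1084304.4883, Z=4716196.5669
→ Helmert 7p (PV): X=4137408.9279, Y=-1084466.8676, Z=4716014.3146
→ geod (Bowring, a=6378137.000): φ=47.98507790°, λ=-14.68753455°, h=334.2806 m
→ into tm (λ₀=-13.0°): φ=47.98507790°, λ−λ₀=-1.68753455°
convergence γ = -1.25395087°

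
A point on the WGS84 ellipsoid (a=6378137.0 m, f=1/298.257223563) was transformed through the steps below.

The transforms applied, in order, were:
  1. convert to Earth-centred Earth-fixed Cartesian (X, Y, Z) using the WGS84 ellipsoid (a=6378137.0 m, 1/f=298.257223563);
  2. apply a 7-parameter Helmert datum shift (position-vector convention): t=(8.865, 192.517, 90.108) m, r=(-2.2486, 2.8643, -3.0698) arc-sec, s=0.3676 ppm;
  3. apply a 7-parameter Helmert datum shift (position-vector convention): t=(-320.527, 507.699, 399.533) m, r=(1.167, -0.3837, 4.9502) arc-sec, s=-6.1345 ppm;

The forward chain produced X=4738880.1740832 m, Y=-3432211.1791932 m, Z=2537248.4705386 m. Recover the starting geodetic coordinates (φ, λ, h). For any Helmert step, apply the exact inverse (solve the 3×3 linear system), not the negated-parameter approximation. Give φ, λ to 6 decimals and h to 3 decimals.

φ=23.577447°, λ=-35.919113°, h=3381.849 m

start: X=4738880.1741, Y=-3432211.1792, Z=2537248.4705 m
→ Helmert⁻¹: X=4739152.1075, Y=-3432839.3193, Z=2536875.1063
→ Helmert⁻¹: X=4739157.3654, Y=-3432987.6975, Z=2536812.4513
→ geod (Bowring, a=6378137.000): φ=23.57744700°, λ=-35.91911300°, h=3381.8490 m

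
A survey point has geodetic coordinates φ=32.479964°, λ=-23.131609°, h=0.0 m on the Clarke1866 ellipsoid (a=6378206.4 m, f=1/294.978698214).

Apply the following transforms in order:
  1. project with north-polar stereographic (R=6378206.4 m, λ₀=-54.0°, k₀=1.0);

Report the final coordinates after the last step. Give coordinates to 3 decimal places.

start: φ=32.479964°, λ=-23.131609°, h=0.000 m
→ stereo (R=6378206.4, λ₀=-54.0°): E=3592146.5504, N=-6009560.8073

E=3592146.550 m, N=-6009560.807 m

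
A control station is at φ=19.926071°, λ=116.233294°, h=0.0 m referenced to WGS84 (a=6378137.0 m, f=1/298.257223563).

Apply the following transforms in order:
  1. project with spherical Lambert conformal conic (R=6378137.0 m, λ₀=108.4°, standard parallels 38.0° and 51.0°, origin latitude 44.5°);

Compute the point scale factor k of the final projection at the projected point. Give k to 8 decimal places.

start: φ=19.926071°, λ=116.233294°, h=0.000 m
→ into lcc (λ₀=108.4°): φ=19.92607100°, λ−λ₀=7.83329400°
scale k = 1.08161809

1.08161809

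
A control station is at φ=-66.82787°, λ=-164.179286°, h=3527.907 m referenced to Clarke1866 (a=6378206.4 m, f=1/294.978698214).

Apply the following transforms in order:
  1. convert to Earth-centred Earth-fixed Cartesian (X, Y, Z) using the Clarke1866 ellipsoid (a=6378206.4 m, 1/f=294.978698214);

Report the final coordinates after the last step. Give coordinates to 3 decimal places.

X=-2422990.974 m, Y=-686583.552 m, Z=-5843940.774 m

start: φ=-66.827870°, λ=-164.179286°, h=3527.907 m
→ ECEF (a=6378206.400, f=1/294.978698214): X=-2422990.9742, Y=-686583.5520, Z=-5843940.7742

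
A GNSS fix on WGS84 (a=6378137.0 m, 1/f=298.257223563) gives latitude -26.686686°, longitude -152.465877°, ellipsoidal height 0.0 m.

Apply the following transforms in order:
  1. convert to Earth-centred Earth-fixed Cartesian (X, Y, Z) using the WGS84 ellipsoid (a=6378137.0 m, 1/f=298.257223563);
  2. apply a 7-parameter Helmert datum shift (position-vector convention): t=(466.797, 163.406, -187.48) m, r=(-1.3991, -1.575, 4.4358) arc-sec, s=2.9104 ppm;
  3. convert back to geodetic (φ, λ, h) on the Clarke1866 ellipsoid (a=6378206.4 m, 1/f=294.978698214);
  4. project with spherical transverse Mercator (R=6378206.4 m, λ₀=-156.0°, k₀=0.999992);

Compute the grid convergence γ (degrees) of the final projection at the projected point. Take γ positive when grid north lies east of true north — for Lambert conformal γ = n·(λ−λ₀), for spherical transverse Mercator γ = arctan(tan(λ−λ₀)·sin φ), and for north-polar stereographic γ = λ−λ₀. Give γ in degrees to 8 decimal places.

-1.59012185

start: φ=-26.686686°, λ=-152.465877°, h=0.000 m
→ ECEF (a=6378137.000, f=1/298.257223563): X=-5056665.3318, Y=-2636162.1836, Z=-2847240.8806
→ Helmert 7p (PV): X=-5056134.8189, Y=-2636134.5086, Z=-2847457.3779
→ geod (Bowring, a=6378206.400): φ=-26.69211081°, λ=-152.46365932°, h=-356.0218 m
→ into tm (λ₀=-156.0°): φ=-26.69211081°, λ−λ₀=3.53634068°
convergence γ = -1.59012185°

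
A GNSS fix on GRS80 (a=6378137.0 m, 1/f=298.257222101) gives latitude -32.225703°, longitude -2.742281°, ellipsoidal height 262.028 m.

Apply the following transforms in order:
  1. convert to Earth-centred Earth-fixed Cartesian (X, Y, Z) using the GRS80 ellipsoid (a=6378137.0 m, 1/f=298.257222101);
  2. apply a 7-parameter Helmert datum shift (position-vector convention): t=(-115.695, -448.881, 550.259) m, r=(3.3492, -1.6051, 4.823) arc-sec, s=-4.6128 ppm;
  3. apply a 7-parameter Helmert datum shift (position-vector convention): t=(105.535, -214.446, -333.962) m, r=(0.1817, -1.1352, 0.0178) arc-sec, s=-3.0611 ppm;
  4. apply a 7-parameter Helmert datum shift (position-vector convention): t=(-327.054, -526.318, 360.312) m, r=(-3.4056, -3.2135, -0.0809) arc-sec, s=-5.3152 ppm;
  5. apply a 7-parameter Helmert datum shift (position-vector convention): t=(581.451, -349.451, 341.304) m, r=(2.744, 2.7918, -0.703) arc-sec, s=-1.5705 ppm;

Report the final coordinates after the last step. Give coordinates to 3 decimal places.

start: φ=-32.225703°, λ=-2.742281°, h=262.028 m
→ ECEF (a=6378137.000, f=1/298.257222101): X=5394790.3540, Y=-258401.8941, Z=-3381769.8742
→ Helmert 7p (PV): X=5394682.1320, Y=-258668.5288, Z=-3381166.2308
→ Helmert 7p (PV): X=5394789.7842, Y=-258878.7390, Z=-3381460.3805
→ Helmert 7p (PV): X=5394486.6354, Y=-259461.6273, Z=-3380993.7734
→ Helmert 7p (PV): X=5395012.9683, Y=-259784.0782, Z=-3380723.6257

X=5395012.968 m, Y=-259784.078 m, Z=-3380723.626 m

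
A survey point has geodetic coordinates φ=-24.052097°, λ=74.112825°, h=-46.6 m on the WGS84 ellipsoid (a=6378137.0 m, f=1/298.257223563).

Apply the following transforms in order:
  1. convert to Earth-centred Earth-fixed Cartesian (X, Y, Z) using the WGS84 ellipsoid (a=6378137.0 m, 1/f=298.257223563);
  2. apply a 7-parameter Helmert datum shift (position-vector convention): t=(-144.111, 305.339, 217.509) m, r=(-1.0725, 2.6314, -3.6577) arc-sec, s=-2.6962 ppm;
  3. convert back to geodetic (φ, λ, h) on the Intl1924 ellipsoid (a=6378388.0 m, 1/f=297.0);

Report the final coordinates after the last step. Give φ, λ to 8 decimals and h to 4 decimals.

start: φ=-24.052097°, λ=74.112825°, h=-46.600 m
→ ECEF (a=6378137.000, f=1/298.257223563): X=1595257.9491, Y=5604957.9475, Z=-2583534.6931
→ Helmert 7p (PV): X=1595175.9705, Y=5605206.4524, Z=-2583359.7132
→ geod (Bowring, a=6378388.000): φ=-24.05047006°, λ=74.11426899°, h=-156.0092 m

φ=-24.05047006°, λ=74.11426899°, h=-156.0092 m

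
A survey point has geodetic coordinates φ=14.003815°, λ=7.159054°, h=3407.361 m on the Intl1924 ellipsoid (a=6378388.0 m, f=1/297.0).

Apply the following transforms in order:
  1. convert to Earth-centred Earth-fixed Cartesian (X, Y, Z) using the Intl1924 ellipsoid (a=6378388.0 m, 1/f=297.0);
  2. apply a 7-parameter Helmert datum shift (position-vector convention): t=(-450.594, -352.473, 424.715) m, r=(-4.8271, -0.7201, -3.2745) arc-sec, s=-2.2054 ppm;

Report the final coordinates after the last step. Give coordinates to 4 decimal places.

X=6144604.0036 m, Y=771424.7393 m, Z=1534658.5750 m

start: φ=14.003815°, λ=7.159054°, h=3407.361 m
→ ECEF (a=6378388.000, f=1/297.0): X=6145061.2530, Y=771840.5638, Z=1534233.8533
→ Helmert 7p (PV): X=6144604.0036, Y=771424.7393, Z=1534658.5750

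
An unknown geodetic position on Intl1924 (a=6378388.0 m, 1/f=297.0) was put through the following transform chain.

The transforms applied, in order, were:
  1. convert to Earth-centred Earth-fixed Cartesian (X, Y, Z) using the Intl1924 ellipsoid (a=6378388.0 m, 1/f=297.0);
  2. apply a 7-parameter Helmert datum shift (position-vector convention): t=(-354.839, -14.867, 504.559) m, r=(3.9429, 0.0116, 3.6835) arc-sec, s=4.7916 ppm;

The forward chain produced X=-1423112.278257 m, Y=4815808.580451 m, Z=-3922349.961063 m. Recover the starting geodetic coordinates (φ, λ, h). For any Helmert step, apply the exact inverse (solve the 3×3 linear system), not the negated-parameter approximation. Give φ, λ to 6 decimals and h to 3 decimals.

start: X=-1423112.2783, Y=4815808.5805, Z=-3922349.9611 m
→ Helmert⁻¹: X=-1422664.4012, Y=4815750.7886, Z=-3922927.8599
→ geod (Bowring, a=6378388.000): φ=-38.18549800°, λ=106.45814300°, h=1966.0800 m

φ=-38.185498°, λ=106.458143°, h=1966.080 m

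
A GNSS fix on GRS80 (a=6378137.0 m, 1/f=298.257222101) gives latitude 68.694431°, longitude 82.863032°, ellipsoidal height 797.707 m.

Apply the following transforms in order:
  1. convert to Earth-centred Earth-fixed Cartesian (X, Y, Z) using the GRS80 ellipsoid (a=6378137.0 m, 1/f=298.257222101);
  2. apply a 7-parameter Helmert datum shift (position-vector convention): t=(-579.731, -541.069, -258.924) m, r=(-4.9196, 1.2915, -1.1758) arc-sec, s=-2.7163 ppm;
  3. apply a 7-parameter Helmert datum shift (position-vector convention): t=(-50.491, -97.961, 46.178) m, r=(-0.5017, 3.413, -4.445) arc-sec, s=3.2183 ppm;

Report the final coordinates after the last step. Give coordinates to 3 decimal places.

X=288367.154 m, Y=2305995.533 m, Z=5920139.246 m

start: φ=68.694431°, λ=82.863032°, h=797.707 m
→ ECEF (a=6378137.000, f=1/298.257222101): X=288799.3605, Y=2306485.6587, Z=5920416.2198
→ Helmert 7p (PV): X=288269.0628, Y=2306077.8851, Z=5920084.3943
→ Helmert 7p (PV): X=288367.1537, Y=2305995.5331, Z=5920139.2459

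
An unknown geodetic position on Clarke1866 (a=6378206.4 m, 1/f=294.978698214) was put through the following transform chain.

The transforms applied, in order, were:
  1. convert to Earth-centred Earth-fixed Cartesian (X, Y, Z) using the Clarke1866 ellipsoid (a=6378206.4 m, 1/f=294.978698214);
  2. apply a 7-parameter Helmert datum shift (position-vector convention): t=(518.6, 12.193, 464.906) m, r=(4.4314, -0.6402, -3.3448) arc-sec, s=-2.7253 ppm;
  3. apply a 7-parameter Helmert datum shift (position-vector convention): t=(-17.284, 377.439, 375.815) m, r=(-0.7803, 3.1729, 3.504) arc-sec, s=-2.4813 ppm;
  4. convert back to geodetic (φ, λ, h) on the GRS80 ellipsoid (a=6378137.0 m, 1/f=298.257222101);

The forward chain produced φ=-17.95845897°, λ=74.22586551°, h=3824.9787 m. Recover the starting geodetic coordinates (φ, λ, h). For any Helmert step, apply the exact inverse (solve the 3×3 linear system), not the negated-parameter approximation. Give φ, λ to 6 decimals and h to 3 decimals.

φ=-17.969150°, λ=74.229067°, h=3584.491 m

start: φ=-17.958459°, λ=74.225866°, h=3824.979 m
→ ECEF (a=6378137.000, f=1/298.257222101): X=1650910.6279, Y=5844263.3953, Z=-1955190.5683
→ Helmert⁻¹: X=1651061.3646, Y=5843879.8065, Z=-1955523.7306
→ Helmert⁻¹: X=1650446.4270, Y=5843868.2781, Z=-1956124.6397
→ geod (Bowring, a=6378206.400): φ=-17.96915000°, λ=74.22906700°, h=3584.4910 m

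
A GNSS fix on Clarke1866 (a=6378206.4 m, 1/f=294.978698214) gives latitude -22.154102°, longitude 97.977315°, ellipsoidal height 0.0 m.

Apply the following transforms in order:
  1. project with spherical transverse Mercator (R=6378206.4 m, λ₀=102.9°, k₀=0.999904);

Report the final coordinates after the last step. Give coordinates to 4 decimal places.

E=-507938.1857 m, N=-2474215.6112 m

start: φ=-22.154102°, λ=97.977315°, h=0.000 m
→ tm (R=6378206.4, λ₀=102.9°): E=-507938.1857, N=-2474215.6112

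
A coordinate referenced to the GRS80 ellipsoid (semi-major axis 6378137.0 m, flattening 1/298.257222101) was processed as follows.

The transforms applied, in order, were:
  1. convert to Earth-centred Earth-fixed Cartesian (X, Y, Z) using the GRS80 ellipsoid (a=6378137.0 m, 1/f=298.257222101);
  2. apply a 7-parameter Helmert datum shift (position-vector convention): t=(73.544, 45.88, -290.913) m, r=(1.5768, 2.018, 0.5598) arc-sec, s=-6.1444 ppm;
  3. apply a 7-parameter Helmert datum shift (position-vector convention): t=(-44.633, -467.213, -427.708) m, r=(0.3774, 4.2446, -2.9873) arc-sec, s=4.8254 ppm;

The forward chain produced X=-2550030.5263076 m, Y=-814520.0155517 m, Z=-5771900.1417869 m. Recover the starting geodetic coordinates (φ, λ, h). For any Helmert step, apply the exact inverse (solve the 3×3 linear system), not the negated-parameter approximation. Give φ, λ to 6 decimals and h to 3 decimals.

φ=-65.264679°, λ=-162.291546°, h=1254.316 m

start: X=-2550030.5263, Y=-814520.0156, Z=-5771900.1418 m
→ Helmert⁻¹: X=-2549843.0301, Y=-814096.3634, Z=-5771495.5664
→ Helmert⁻¹: X=-2549877.9882, Y=-814184.4442, Z=-5771258.8370
→ geod (Bowring, a=6378137.000): φ=-65.26467900°, λ=-162.29154600°, h=1254.3160 m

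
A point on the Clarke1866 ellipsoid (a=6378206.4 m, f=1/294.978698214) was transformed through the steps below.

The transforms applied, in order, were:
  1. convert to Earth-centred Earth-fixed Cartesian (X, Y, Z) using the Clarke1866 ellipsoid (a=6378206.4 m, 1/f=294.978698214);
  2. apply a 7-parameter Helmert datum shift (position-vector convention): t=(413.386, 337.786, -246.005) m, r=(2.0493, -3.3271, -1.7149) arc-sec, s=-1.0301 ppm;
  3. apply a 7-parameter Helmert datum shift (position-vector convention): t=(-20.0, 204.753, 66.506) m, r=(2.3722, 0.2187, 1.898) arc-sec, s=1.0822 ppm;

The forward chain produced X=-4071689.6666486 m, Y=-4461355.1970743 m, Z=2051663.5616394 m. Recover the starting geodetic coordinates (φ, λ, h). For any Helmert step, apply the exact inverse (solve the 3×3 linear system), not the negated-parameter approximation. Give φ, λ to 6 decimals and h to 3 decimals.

start: X=-4071689.6666, Y=-4461355.1971, Z=2051663.5616 m
→ Helmert⁻¹: X=-4071708.4892, Y=-4461494.0595, Z=2051641.8288
→ Helmert⁻¹: X=-4072055.8746, Y=-4461849.9097, Z=2051999.9604
→ geod (Bowring, a=6378206.400): φ=18.88124100°, λ=-132.38478000°, h=3731.0530 m

φ=18.881241°, λ=-132.384780°, h=3731.053 m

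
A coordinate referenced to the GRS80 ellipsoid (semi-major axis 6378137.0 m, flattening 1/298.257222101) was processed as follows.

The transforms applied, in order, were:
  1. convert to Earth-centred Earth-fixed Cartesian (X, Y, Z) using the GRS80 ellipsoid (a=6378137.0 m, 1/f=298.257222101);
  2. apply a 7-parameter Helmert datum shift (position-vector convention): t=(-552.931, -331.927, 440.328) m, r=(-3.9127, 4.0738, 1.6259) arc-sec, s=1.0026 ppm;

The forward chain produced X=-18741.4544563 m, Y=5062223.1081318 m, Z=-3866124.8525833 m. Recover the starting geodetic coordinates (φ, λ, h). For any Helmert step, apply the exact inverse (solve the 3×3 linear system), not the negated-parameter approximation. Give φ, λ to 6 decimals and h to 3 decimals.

start: X=-18741.4545, Y=5062223.1081, Z=-3866124.8526 m
→ Helmert⁻¹: X=-18072.2346, Y=5062623.4460, Z=-3866465.6265
→ geod (Bowring, a=6378137.000): φ=-37.55560000°, λ=90.20453000°, h=12.5350 m

φ=-37.555600°, λ=90.204530°, h=12.535 m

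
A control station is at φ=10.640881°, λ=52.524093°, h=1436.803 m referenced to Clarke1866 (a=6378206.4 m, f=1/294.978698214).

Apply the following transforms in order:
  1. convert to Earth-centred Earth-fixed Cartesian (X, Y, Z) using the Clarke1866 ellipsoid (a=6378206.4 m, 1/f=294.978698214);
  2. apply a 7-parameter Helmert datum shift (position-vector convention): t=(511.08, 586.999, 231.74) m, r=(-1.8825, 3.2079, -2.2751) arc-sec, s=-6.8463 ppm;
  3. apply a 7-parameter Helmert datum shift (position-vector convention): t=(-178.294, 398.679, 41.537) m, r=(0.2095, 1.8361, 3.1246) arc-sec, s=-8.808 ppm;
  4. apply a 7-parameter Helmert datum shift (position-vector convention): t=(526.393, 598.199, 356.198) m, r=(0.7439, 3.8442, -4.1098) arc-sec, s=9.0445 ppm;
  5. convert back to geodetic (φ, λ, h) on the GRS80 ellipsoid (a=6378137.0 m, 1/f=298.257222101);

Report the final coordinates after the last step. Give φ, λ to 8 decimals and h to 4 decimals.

start: φ=10.640881°, λ=52.524093°, h=1436.803 m
→ ECEF (a=6378206.400, f=1/294.978698214): X=3815244.5013, Y=4976454.8992, Z=1170181.1387
→ Helmert 7p (PV): X=3815802.5498, Y=4976976.4257, Z=1170300.1139
→ Helmert 7p (PV): X=3815525.6708, Y=4977387.8820, Z=1170302.4311
→ Helmert 7p (PV): X=3816207.5594, Y=4977950.8537, Z=1170616.0538
→ geod (Bowring, a=6378137.000): φ=10.64100694°, λ=52.52542562°, h=3321.0904 m

φ=10.64100694°, λ=52.52542562°, h=3321.0904 m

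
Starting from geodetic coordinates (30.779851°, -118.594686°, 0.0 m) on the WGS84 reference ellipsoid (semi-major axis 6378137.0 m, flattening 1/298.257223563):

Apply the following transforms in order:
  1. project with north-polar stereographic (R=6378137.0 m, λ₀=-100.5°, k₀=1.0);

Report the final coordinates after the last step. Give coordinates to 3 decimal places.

E=-2251621.883 m, N=-6891010.030 m

start: φ=30.779851°, λ=-118.594686°, h=0.000 m
→ stereo (R=6378137.0, λ₀=-100.5°): E=-2251621.8828, N=-6891010.0304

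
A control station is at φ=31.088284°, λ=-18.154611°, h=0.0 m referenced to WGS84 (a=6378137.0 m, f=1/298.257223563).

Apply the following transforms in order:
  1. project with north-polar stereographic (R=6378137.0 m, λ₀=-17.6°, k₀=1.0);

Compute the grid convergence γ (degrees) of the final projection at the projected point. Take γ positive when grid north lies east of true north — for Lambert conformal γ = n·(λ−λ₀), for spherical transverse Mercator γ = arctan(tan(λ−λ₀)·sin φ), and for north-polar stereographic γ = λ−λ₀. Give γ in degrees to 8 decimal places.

start: φ=31.088284°, λ=-18.154611°, h=0.000 m
→ into stereo (λ₀=-17.6°): φ=31.08828400°, λ−λ₀=-0.55461100°
convergence γ = -0.55461100°

-0.55461100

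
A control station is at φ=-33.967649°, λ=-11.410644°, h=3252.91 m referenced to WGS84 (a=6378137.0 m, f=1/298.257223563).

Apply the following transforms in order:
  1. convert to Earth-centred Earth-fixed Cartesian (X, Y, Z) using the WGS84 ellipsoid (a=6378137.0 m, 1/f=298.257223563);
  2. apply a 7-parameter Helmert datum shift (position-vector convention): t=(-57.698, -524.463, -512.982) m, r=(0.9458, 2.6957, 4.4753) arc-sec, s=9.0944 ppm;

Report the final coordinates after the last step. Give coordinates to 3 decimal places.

start: φ=-33.967649°, λ=-11.410644°, h=3252.910 m
→ ECEF (a=6378137.000, f=1/298.257223563): X=5193244.7435, Y=-1048145.8478, Z=-3545288.5265
→ Helmert 7p (PV): X=5193210.6824, Y=-1048550.9083, Z=-3545906.4287

X=5193210.682 m, Y=-1048550.908 m, Z=-3545906.429 m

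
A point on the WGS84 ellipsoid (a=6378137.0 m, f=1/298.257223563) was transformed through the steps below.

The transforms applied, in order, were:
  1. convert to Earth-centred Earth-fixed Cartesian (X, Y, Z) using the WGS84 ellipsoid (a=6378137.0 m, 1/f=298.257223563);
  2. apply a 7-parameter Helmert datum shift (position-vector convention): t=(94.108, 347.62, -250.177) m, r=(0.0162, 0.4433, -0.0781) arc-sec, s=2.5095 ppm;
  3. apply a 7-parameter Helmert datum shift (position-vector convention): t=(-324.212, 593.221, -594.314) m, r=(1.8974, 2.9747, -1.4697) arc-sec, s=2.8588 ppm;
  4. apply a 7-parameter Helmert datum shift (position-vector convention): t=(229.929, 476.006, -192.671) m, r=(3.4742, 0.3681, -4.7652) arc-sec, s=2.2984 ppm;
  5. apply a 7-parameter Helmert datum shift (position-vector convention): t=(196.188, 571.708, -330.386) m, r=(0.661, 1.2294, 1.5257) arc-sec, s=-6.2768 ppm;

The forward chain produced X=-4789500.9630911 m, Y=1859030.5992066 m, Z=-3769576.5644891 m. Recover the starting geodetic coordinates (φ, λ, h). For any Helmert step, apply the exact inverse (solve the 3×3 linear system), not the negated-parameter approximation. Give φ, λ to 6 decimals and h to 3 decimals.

start: X=-4789500.9631, Y=1859030.5992, Z=-3769576.5645 m
→ Helmert⁻¹: X=-4789691.0022, Y=1858493.9057, Z=-3769304.3412
→ Helmert⁻¹: X=-4789946.1161, Y=1857839.4851, Z=-3769142.8478
→ Helmert⁻¹: X=-4789567.0943, Y=1857172.1604, Z=-3768623.9181
→ Helmert⁻¹: X=-4789641.7868, Y=1856817.7712, Z=-3768374.7240
→ geod (Bowring, a=6378137.000): φ=-36.44673000°, λ=158.81000200°, h=325.9060 m

φ=-36.446730°, λ=158.810002°, h=325.906 m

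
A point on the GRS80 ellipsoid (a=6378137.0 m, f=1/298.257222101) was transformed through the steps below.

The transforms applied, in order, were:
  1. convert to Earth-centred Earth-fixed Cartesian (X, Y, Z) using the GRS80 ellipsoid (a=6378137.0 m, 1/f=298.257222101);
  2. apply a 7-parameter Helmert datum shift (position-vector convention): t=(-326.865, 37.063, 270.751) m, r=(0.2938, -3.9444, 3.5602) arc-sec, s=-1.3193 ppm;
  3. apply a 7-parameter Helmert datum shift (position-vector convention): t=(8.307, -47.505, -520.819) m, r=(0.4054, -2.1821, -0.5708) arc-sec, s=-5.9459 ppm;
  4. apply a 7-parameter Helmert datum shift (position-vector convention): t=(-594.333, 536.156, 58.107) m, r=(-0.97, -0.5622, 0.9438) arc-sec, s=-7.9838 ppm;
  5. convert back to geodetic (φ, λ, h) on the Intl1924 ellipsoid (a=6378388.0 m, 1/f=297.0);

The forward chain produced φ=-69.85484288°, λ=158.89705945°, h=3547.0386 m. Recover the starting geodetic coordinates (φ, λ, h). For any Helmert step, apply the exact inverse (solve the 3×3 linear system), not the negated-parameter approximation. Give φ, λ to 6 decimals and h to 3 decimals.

φ=-69.860722°, λ=158.901795°, h=3275.472 m

start: φ=-69.854843°, λ=158.897059°, h=3547.039 m
→ ECEF (a=6378388.000, f=1/297.0): X=-2056630.9167, Y=793709.0932, Z=-5968951.8122
→ Helmert⁻¹: X=-2056065.6387, Y=793216.7482, Z=-5969048.2407
→ Helmert⁻¹: X=-2056151.5081, Y=793251.5491, Z=-5968542.7170
→ Helmert⁻¹: X=-2055927.8047, Y=793242.5168, Z=-5968783.1570
→ geod (Bowring, a=6378137.000): φ=-69.86072200°, λ=158.90179500°, h=3275.4720 m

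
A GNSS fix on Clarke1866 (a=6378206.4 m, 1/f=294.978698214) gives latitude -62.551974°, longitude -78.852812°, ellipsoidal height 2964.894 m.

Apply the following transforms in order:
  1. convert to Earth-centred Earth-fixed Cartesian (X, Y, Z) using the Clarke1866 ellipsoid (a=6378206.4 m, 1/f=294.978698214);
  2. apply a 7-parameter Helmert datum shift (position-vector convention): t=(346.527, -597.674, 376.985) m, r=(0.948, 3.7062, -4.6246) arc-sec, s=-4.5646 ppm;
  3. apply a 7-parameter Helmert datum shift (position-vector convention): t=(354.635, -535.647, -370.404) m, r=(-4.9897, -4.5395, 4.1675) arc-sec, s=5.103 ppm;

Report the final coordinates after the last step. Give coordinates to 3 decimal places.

X=570892.461 m, Y=-2894834.495 m, Z=-5639507.983 m

start: φ=-62.551974°, λ=-78.852812°, h=2964.894 m
→ ECEF (a=6378206.400, f=1/294.978698214): X=570174.6155, Y=-2893587.8559, Z=-5639570.5506
→ Helmert 7p (PV): X=570352.3317, Y=-2894159.1859, Z=-5639191.3671
→ Helmert 7p (PV): X=570892.4615, Y=-2894834.4950, Z=-5639507.9832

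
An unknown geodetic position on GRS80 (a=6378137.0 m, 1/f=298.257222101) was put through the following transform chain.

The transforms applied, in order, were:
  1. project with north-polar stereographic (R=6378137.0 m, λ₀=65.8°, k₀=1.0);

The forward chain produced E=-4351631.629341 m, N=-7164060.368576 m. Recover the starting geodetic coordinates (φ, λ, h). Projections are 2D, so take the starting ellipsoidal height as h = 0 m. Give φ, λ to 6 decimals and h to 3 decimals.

φ=23.382146°, λ=34.524445°, h=0.000 m

start: E=-4351631.6293, N=-7164060.3686 m
→ stereo⁻¹: φ=23.38214600°, λ=34.52444500°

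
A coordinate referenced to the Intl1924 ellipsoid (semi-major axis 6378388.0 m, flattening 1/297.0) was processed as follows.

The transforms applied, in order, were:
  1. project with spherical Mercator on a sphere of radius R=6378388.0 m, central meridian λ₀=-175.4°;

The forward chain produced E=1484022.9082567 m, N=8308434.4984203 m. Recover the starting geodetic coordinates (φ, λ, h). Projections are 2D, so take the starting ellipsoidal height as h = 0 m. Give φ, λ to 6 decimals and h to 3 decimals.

φ=59.585868°, λ=-162.069320°, h=0.000 m

start: E=1484022.9083, N=8308434.4984 m
→ merc⁻¹: φ=59.58586800°, λ=-162.06932000°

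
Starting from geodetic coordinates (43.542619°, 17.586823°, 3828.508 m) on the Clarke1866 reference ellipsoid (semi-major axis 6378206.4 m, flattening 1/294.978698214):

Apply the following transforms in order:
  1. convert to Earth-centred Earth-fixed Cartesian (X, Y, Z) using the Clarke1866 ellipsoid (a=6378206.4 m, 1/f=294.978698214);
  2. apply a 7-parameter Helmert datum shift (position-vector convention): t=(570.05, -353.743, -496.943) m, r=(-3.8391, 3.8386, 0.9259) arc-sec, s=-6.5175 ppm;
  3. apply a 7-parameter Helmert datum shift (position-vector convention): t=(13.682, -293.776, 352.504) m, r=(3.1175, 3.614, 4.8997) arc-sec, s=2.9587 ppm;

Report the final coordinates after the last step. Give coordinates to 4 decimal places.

X=4417654.7659 m, Y=1399514.4786 m, Z=4373506.1596 m

start: φ=43.542619°, λ=17.586823°, h=3828.508 m
→ ECEF (a=6378206.400, f=1/294.978698214): X=4416968.2660, Y=1400026.9058, Z=4373830.6686
→ Helmert 7p (PV): X=4417584.6406, Y=1399765.2726, Z=4373196.9619
→ Helmert 7p (PV): X=4417654.7659, Y=1399514.4786, Z=4373506.1596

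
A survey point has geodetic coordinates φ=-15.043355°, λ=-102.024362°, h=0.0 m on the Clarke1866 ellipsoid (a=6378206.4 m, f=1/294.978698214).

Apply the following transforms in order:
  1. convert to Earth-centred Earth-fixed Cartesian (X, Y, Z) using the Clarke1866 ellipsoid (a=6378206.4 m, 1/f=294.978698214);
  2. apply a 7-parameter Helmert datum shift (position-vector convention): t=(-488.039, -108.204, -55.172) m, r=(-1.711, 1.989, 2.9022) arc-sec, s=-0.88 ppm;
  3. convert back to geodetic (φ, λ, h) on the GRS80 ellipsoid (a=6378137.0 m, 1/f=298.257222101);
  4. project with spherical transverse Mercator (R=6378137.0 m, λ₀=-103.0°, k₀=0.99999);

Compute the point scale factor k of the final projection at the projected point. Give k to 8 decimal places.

1.00012425

start: φ=-15.043355°, λ=-102.024362°, h=0.000 m
→ ECEF (a=6378206.400, f=1/294.978698214): X=-1283512.0782, Y=-6025849.7419, Z=-1644632.4139
→ Helmert 7p (PV): X=-1283930.0615, Y=-6025984.3449, Z=-1644623.7764
→ geod (Bowring, a=6378137.000): φ=-15.04169183°, λ=-102.02790293°, h=262.4266 m
→ into tm (λ₀=-103.0°): φ=-15.04169183°, λ−λ₀=0.97209707°
scale k = 1.00012425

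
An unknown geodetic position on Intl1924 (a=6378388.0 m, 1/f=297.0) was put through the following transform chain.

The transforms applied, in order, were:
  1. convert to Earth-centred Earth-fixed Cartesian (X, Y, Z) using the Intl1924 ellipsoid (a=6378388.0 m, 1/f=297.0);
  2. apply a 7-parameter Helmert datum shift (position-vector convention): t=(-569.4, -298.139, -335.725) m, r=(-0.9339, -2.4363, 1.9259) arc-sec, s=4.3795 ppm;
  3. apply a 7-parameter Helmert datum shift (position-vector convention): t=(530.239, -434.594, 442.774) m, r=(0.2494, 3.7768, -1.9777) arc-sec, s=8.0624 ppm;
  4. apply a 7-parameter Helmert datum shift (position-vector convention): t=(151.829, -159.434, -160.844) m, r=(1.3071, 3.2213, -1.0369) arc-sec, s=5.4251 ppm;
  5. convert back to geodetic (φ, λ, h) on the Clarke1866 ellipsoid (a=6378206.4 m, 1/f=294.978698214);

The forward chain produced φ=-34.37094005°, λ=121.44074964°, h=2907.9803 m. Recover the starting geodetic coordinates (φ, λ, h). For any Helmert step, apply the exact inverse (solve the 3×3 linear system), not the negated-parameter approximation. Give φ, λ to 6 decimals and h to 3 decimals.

φ=-34.365954°, λ=121.436367°, h=3212.619 m

start: φ=-34.370940°, λ=121.440750°, h=2907.980 m
→ ECEF (a=6378206.400, f=1/294.978698214): X=-2750306.3360, Y=4498527.5246, Z=-3581939.4648
→ Helmert⁻¹: X=-2750409.9197, Y=4498626.0284, Z=-3581830.6511
→ Helmert⁻¹: X=-2750895.5233, Y=4498993.6420, Z=-3582300.3536
→ Helmert⁻¹: X=-2750314.3757, Y=4499313.9739, Z=-3581896.0847
→ geod (Bowring, a=6378388.000): φ=-34.36595400°, λ=121.43636700°, h=3212.6190 m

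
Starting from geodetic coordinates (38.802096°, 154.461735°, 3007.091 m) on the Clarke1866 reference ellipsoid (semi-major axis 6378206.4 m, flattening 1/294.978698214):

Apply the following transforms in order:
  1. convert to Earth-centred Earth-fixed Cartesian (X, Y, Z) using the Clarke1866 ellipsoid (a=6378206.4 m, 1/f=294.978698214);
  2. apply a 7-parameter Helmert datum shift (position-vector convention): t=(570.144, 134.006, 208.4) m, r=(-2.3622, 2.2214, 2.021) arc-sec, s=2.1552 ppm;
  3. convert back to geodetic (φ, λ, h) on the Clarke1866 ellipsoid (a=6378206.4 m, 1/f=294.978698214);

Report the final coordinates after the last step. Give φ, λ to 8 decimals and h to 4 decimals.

φ=38.80640887°, λ=154.45739128°, h=2795.6578 m

start: φ=38.802096°, λ=154.461735°, h=3007.091 m
→ ECEF (a=6378206.400, f=1/294.978698214): X=-4493075.9238, Y=2146771.8349, Z=3976907.7071
→ Helmert 7p (PV): X=-4492493.6676, Y=2146911.9887, Z=3977148.4817
→ geod (Bowring, a=6378206.400): φ=38.80640887°, λ=154.45739128°, h=2795.6578 m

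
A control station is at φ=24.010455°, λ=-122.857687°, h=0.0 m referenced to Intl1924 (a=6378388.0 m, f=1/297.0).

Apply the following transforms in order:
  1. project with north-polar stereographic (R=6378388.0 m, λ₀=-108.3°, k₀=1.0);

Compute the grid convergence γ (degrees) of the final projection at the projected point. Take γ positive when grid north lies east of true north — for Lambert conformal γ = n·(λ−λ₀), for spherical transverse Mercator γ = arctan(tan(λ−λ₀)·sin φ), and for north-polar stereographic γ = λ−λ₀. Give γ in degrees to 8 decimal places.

-14.55768700

start: φ=24.010455°, λ=-122.857687°, h=0.000 m
→ into stereo (λ₀=-108.3°): φ=24.01045500°, λ−λ₀=-14.55768700°
convergence γ = -14.55768700°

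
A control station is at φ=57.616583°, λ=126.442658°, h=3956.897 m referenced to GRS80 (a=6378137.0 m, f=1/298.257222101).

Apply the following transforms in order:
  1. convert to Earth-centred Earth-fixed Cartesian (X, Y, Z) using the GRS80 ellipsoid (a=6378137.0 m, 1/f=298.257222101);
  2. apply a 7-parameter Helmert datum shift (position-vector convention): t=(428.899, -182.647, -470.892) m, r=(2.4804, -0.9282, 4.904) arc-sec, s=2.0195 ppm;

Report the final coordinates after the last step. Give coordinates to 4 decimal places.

start: φ=57.616583°, λ=126.442658°, h=3956.897 m
→ ECEF (a=6378137.000, f=1/298.257222101): X=-2035296.1138, Y=2756309.7197, Z=5366329.2274
→ Helmert 7p (PV): X=-2034961.0060, Y=2756019.7173, Z=5365893.1594

X=-2034961.0060 m, Y=2756019.7173 m, Z=5365893.1594 m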